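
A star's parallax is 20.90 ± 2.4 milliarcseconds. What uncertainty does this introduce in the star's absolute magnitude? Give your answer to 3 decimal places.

σ_M = 0.249 mag

M = m − 5 log₁₀ d + 5 = m + 5 log₁₀ p + 5, so ∂M/∂p = 5/(p ln 10).
σ_M = (5/ln 10) · (σ_p/p) = 2.1715 × 2.4/20.90 = 2.1715 × 0.11483 = 0.24935.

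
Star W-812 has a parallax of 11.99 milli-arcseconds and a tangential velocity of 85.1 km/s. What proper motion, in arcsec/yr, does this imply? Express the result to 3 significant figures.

d = 1/p = 1/0.01199″ = 83.403 pc.
μ = v_t / (4.74 d) = 85.1 / (4.74 × 83.403) = 85.1 / 395.33 = 0.21526 ″/yr.

0.215 arcsec/yr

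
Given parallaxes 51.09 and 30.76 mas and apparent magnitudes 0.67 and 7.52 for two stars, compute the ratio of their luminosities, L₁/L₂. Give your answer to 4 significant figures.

d₁ = 1/p₁ = 1/0.05109″ = 19.573 pc; d₂ = 1/p₂ = 1/0.03076″ = 32.51 pc.
M₁ = m₁ − 5 log₁₀ d₁ + 5 = 0.67 − 6.4583 + 5 = -0.7883.
M₂ = 7.52 − 7.5601 + 5 = 4.9599.
L₁/L₂ = 10^(0.4(M₂ − M₁)) = 10^(0.4 × 5.7482) = 10^2.29928 = 199.2.

L₁/L₂ = 199.2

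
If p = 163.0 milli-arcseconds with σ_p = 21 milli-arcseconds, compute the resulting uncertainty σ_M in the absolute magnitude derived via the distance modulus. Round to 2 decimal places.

M = m − 5 log₁₀ d + 5 = m + 5 log₁₀ p + 5, so ∂M/∂p = 5/(p ln 10).
σ_M = (5/ln 10) · (σ_p/p) = 2.1715 × 21/163.0 = 2.1715 × 0.12883 = 0.27975.

σ_M = 0.28 mag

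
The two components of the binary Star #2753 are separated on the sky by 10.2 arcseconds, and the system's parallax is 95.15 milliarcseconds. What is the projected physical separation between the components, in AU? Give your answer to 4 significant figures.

d = 1/p = 1/0.09515″ = 10.51 pc.
At distance d (pc), an angle of θ arcsec spans θ·d AU: s = 10.2 × 10.51 = 107.2 AU.

107.2 AU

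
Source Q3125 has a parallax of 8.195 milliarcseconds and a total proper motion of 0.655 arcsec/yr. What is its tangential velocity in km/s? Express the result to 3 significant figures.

d = 1/p = 1/0.008195″ = 122.03 pc.
v_t = 4.74 × μ × d = 4.74 × 0.655 × 122.03 = 378.87 km/s.

379 km/s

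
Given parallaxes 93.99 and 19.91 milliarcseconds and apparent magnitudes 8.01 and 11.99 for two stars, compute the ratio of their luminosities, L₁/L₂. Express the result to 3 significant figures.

d₁ = 1/p₁ = 1/0.09399″ = 10.639 pc; d₂ = 1/p₂ = 1/0.01991″ = 50.226 pc.
M₁ = m₁ − 5 log₁₀ d₁ + 5 = 8.01 − 5.1345 + 5 = 7.8755.
M₂ = 11.99 − 8.5046 + 5 = 8.4854.
L₁/L₂ = 10^(0.4(M₂ − M₁)) = 10^(0.4 × 0.6099) = 10^0.24396 = 1.7537.

L₁/L₂ = 1.75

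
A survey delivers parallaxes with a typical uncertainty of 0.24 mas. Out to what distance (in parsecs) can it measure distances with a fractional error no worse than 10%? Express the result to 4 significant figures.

σ_d/d = σ_p/p, so the condition is σ_p/p ≤ 0.10, i.e. p ≥ σ_p/0.10.
p_min = 0.24/0.10 = 2.4 mas = 0.0024 arcsec.
d_max = 1/p_min = 1/0.0024 = 416.67 pc.

416.7 pc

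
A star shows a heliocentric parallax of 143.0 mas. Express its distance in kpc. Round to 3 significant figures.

0.00699 kpc

p = 143.0 mas = 0.1430 arcsec.
d = 1/p = 1/0.1430 = 6.993 pc.
= 0.006993 kpc.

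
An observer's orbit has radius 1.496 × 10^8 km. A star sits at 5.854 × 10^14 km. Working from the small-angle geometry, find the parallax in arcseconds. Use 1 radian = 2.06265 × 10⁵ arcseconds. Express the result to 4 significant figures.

0.05271 arcsec

θ ≈ B/d = (1.496 × 10^8) / (5.854 × 10^14) = 2.5555 × 10^-7 rad.
In arcseconds: 2.5555 × 10^-7 × 206265 = 0.052711″.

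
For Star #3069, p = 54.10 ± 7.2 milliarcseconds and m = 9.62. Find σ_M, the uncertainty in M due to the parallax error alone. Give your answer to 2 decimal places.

σ_M = 0.29 mag

M = m − 5 log₁₀ d + 5 = m + 5 log₁₀ p + 5, so ∂M/∂p = 5/(p ln 10).
σ_M = (5/ln 10) · (σ_p/p) = 2.1715 × 7.2/54.10 = 2.1715 × 0.13309 = 0.289.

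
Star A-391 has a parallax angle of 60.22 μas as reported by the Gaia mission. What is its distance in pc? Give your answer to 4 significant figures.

p = 60.22 μas = 0.00006022 arcsec.
d = 1/p = 1/0.00006022 = 16606 pc.

16610 pc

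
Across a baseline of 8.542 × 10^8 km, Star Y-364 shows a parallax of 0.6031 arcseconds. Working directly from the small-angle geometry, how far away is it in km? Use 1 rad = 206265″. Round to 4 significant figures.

θ = 0.6031″ = 0.6031/206265 = 2.9239 × 10^-6 rad.
d = B/θ = (8.542 × 10^8) / (2.9239 × 10^-6) = 2.9214 × 10^14 km.

2.921 × 10^14 km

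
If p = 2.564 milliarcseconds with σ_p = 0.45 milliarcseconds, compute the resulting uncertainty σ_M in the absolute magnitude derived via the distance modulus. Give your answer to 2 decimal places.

M = m − 5 log₁₀ d + 5 = m + 5 log₁₀ p + 5, so ∂M/∂p = 5/(p ln 10).
σ_M = (5/ln 10) · (σ_p/p) = 2.1715 × 0.45/2.564 = 2.1715 × 0.17551 = 0.38112.

σ_M = 0.38 mag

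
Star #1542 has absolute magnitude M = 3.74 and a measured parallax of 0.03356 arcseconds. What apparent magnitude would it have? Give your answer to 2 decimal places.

d = 1/p = 1/0.03356″ = 29.797 pc.
m − M = 5 log₁₀ d − 5 = 5 log₁₀(29.797) − 5 = 7.3709 − 5 = 2.3709.
m = M + (m − M) = 3.74 + 2.3709 = 6.11.

m = 6.11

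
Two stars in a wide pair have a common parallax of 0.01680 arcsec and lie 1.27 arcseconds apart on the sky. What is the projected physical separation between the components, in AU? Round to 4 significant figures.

75.60 AU

d = 1/p = 1/0.01680″ = 59.524 pc.
At distance d (pc), an angle of θ arcsec spans θ·d AU: s = 1.27 × 59.524 = 75.595 AU.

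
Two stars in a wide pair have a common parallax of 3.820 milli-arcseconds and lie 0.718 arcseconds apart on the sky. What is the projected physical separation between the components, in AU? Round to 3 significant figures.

d = 1/p = 1/0.003820″ = 261.78 pc.
At distance d (pc), an angle of θ arcsec spans θ·d AU: s = 0.718 × 261.78 = 187.96 AU.

188 AU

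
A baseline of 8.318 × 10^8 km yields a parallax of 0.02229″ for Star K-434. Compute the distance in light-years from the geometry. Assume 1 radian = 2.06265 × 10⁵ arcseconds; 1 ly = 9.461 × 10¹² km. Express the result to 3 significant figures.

θ = 0.02229″ = 0.02229/206265 = 1.0806 × 10^-7 rad.
d = B/θ = (8.318 × 10^8) / (1.0806 × 10^-7) = 7.6976 × 10^15 km = (7.6976 × 10^15) / (9.461 × 10^12) ly = 813.61 ly.

814 ly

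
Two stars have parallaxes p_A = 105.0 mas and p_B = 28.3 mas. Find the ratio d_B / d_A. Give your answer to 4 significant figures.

3.710

Since d = 1/p, d_B/d_A = p_A/p_B.
= 105.0 / 28.3 = 3.7102.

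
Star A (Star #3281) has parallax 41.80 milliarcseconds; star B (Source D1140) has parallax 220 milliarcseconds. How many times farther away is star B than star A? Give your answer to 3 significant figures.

0.190

Since d = 1/p, d_B/d_A = p_A/p_B.
= 41.80 / 220 = 0.19.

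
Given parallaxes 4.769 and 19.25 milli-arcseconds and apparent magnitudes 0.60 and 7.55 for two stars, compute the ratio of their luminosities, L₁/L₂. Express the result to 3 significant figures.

L₁/L₂ = 9820

d₁ = 1/p₁ = 1/0.004769″ = 209.69 pc; d₂ = 1/p₂ = 1/0.01925″ = 51.948 pc.
M₁ = m₁ − 5 log₁₀ d₁ + 5 = 0.60 − 11.6079 + 5 = -6.0079.
M₂ = 7.55 − 8.5778 + 5 = 3.9722.
L₁/L₂ = 10^(0.4(M₂ − M₁)) = 10^(0.4 × 9.9801) = 10^3.99204 = 9818.4.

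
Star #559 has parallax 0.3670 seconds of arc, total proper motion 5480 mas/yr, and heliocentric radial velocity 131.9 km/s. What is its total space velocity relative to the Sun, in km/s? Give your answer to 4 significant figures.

149.7 km/s

d = 1/p = 1/0.3670″ = 2.7248 pc.
μ = 5480 mas/yr = 5.480 ″/yr.
v_t = 4.740 μ d = 4.740 × 5.480 × 2.7248 = 70.777 km/s.
v = √(v_r² + v_t²) = √(131.9² + 70.777²) = √22407 = 149.69 km/s.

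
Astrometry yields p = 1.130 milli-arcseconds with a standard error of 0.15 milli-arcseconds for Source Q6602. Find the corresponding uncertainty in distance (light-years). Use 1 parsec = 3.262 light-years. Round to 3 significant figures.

383 ly

d = 1/p, so σ_d = σ_p / p².
σ_d = 0.000150 / (0.001130)² = 0.000150 / 0.0000012769 = 117.47 pc = 117.47 × 3.262 ly = 383.19 ly.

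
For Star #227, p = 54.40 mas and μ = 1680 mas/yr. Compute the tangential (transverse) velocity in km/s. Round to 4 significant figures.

d = 1/p = 1/0.05440″ = 18.382 pc.
μ = 1680 mas/yr = 1.68 ″/yr.
v_t = 4.74 × μ × d = 4.74 × 1.68 × 18.382 = 146.38 km/s.

146.4 km/s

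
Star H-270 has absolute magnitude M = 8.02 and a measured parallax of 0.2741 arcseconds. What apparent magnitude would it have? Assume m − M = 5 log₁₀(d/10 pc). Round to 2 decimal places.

d = 1/p = 1/0.2741″ = 3.6483 pc.
m − M = 5 log₁₀ d − 5 = 5 log₁₀(3.6483) − 5 = 2.8105 − 5 = -2.1895.
m = M + (m − M) = 8.02 + (-2.1895) = 5.83.

m = 5.83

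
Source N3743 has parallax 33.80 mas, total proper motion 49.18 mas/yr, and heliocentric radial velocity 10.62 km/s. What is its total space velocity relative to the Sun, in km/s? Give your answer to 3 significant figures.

12.7 km/s

d = 1/p = 1/0.03380″ = 29.586 pc.
μ = 49.18 mas/yr = 0.04918 ″/yr.
v_t = 4.740 μ d = 4.740 × 0.04918 × 29.586 = 6.8969 km/s.
v = √(v_r² + v_t²) = √(10.62² + 6.8969²) = √160.352 = 12.663 km/s.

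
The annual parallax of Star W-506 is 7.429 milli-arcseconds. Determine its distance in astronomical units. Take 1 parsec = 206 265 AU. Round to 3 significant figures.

p = 7.429 milli-arcseconds = 0.007429 arcsec.
d = 1/p = 1/0.007429 = 134.61 pc.
In AU: 134.61 × 206265 = 2.7765 × 10^7 AU.

2.78 × 10^7 AU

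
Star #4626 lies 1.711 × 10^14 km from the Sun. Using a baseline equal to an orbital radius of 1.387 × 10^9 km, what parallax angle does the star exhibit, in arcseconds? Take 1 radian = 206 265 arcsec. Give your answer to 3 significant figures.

1.67 arcsec

θ ≈ B/d = (1.387 × 10^9) / (1.711 × 10^14) = 8.1064 × 10^-6 rad.
In arcseconds: 8.1064 × 10^-6 × 206265 = 1.6721″.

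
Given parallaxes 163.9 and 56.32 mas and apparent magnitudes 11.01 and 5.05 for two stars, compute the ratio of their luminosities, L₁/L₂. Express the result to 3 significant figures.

d₁ = 1/p₁ = 1/0.1639″ = 6.1013 pc; d₂ = 1/p₂ = 1/0.05632″ = 17.756 pc.
M₁ = m₁ − 5 log₁₀ d₁ + 5 = 11.01 − 3.9271 + 5 = 12.0829.
M₂ = 5.05 − 6.2467 + 5 = 3.8033.
L₁/L₂ = 10^(0.4(M₂ − M₁)) = 10^(0.4 × (-8.2796)) = 10^(-3.31184) = 0.00048771.

L₁/L₂ = 0.000488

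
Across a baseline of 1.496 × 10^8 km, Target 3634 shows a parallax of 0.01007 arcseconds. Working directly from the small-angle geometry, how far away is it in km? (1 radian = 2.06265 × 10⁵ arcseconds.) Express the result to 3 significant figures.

3.06 × 10^15 km

θ = 0.01007″ = 0.01007/206265 = 4.8821 × 10^-8 rad.
d = B/θ = (1.496 × 10^8) / (4.8821 × 10^-8) = 3.0643 × 10^15 km.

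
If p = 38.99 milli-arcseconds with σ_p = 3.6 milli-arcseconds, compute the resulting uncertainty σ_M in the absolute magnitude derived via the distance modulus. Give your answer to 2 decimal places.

M = m − 5 log₁₀ d + 5 = m + 5 log₁₀ p + 5, so ∂M/∂p = 5/(p ln 10).
σ_M = (5/ln 10) · (σ_p/p) = 2.1715 × 3.6/38.99 = 2.1715 × 0.092331 = 0.2005.

σ_M = 0.20 mag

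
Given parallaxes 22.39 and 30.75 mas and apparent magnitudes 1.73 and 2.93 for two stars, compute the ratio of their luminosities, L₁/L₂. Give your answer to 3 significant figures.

d₁ = 1/p₁ = 1/0.02239″ = 44.663 pc; d₂ = 1/p₂ = 1/0.03075″ = 32.52 pc.
M₁ = m₁ − 5 log₁₀ d₁ + 5 = 1.73 − 8.2497 + 5 = -1.5197.
M₂ = 2.93 − 7.5608 + 5 = 0.3692.
L₁/L₂ = 10^(0.4(M₂ − M₁)) = 10^(0.4 × 1.8889) = 10^0.75556 = 5.6959.

L₁/L₂ = 5.70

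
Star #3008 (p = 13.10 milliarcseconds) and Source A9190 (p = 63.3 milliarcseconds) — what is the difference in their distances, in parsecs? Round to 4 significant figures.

60.54 pc

d_A = 1/0.01310″ = 76.336 pc; d_B = 1/0.06330″ = 15.798 pc.
|d_B − d_A| = |15.798 − 76.336| = 60.538 pc.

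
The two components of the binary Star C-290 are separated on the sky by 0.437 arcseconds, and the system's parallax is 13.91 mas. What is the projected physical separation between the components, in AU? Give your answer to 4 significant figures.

d = 1/p = 1/0.01391″ = 71.891 pc.
At distance d (pc), an angle of θ arcsec spans θ·d AU: s = 0.437 × 71.891 = 31.416 AU.

31.42 AU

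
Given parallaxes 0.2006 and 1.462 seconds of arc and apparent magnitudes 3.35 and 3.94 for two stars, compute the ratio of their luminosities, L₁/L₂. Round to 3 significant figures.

d₁ = 1/p₁ = 1/0.2006″ = 4.985 pc; d₂ = 1/p₂ = 1/1.462″ = 0.68399 pc.
M₁ = m₁ − 5 log₁₀ d₁ + 5 = 3.35 − 3.4883 + 5 = 4.8617.
M₂ = 3.94 − (-0.8248) + 5 = 9.7648.
L₁/L₂ = 10^(0.4(M₂ − M₁)) = 10^(0.4 × 4.9031) = 10^1.96124 = 91.462.

L₁/L₂ = 91.5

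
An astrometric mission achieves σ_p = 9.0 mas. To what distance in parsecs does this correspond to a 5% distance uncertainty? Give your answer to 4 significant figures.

σ_d/d = σ_p/p, so the condition is σ_p/p ≤ 0.05, i.e. p ≥ σ_p/0.05.
p_min = 9.0/0.05 = 180 mas = 0.18 arcsec.
d_max = 1/p_min = 1/0.18 = 5.5556 pc.

5.556 pc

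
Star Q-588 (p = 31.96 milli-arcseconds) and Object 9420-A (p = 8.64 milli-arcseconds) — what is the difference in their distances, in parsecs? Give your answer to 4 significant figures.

84.45 pc

d_A = 1/0.03196″ = 31.289 pc; d_B = 1/0.008640″ = 115.74 pc.
|d_B − d_A| = |115.74 − 31.289| = 84.451 pc.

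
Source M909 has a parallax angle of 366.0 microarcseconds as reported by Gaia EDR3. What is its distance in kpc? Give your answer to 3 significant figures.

p = 366.0 microarcseconds = 0.0003660 arcsec.
d = 1/p = 1/0.0003660 = 2732.2 pc.
= 2.7322 kpc.

2.73 kpc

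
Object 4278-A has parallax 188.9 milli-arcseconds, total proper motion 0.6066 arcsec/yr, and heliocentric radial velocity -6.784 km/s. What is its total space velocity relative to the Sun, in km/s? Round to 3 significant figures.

16.7 km/s

d = 1/p = 1/0.1889″ = 5.2938 pc.
v_t = 4.740 μ d = 4.740 × 0.6066 × 5.2938 = 15.221 km/s.
v = √(v_r² + v_t²) = √((-6.784)² + 15.221²) = √277.701 = 16.664 km/s.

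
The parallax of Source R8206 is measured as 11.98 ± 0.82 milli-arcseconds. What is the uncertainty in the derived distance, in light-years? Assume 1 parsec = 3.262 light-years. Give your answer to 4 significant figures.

18.64 ly

d = 1/p, so σ_d = σ_p / p².
σ_d = 0.000820 / (0.01198)² = 0.000820 / 0.00014352 = 5.7135 pc = 5.7135 × 3.262 ly = 18.637 ly.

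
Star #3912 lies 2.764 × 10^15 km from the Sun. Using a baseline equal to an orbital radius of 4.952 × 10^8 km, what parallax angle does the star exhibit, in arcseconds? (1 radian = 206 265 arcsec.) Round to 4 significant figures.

θ ≈ B/d = (4.952 × 10^8) / (2.764 × 10^15) = 1.7916 × 10^-7 rad.
In arcseconds: 1.7916 × 10^-7 × 206265 = 0.036954″.

0.03695 arcsec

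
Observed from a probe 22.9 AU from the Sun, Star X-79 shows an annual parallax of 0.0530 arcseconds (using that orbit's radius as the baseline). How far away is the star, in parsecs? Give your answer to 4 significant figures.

With baseline B (in AU) and parallax p (in arcsec), d = B/p parsecs.
d = 22.9 / 0.0530 = 432.08 pc.

432.1 pc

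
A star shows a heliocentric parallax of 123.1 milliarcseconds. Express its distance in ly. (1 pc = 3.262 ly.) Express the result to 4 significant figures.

p = 123.1 milliarcseconds = 0.1231 arcsec.
d = 1/p = 1/0.1231 = 8.1235 pc.
In light-years: 8.1235 × 3.262 = 26.499 ly.

26.50 ly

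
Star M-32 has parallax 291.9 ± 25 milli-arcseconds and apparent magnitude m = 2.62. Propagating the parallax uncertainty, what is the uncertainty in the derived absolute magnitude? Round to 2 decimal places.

σ_M = 0.19 mag

M = m − 5 log₁₀ d + 5 = m + 5 log₁₀ p + 5, so ∂M/∂p = 5/(p ln 10).
σ_M = (5/ln 10) · (σ_p/p) = 2.1715 × 25/291.9 = 2.1715 × 0.085646 = 0.18598.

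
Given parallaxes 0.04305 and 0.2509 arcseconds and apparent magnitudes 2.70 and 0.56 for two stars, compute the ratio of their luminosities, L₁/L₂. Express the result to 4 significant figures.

d₁ = 1/p₁ = 1/0.04305″ = 23.229 pc; d₂ = 1/p₂ = 1/0.2509″ = 3.9857 pc.
M₁ = m₁ − 5 log₁₀ d₁ + 5 = 2.70 − 6.8302 + 5 = 0.8698.
M₂ = 0.56 − 3.0025 + 5 = 2.5575.
L₁/L₂ = 10^(0.4(M₂ − M₁)) = 10^(0.4 × 1.6877) = 10^0.67508 = 4.7324.

L₁/L₂ = 4.732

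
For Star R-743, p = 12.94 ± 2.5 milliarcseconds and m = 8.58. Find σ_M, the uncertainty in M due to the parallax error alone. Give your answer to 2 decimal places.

M = m − 5 log₁₀ d + 5 = m + 5 log₁₀ p + 5, so ∂M/∂p = 5/(p ln 10).
σ_M = (5/ln 10) · (σ_p/p) = 2.1715 × 2.5/12.94 = 2.1715 × 0.1932 = 0.41953.

σ_M = 0.42 mag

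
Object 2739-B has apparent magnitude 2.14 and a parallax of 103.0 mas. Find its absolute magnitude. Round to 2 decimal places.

d = 1/p = 1/0.1030″ = 9.7087 pc.
m − M = 5 log₁₀(9.7087) − 5 = 4.9358 − 5 = -0.0642.
M = m − (m − M) = 2.14 − (-0.0642) = 2.20.

M = 2.20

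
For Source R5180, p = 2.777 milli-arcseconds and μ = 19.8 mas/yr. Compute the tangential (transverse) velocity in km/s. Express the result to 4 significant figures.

33.80 km/s

d = 1/p = 1/0.002777″ = 360.1 pc.
μ = 19.8 mas/yr = 0.0198 ″/yr.
v_t = 4.74 × μ × d = 4.74 × 0.0198 × 360.1 = 33.796 km/s.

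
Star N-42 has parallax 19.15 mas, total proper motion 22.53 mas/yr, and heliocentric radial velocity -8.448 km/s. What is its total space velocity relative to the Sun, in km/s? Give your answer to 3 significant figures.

d = 1/p = 1/0.01915″ = 52.219 pc.
μ = 22.53 mas/yr = 0.02253 ″/yr.
v_t = 4.740 μ d = 4.740 × 0.02253 × 52.219 = 5.5766 km/s.
v = √(v_r² + v_t²) = √((-8.448)² + 5.5766²) = √102.467 = 10.123 km/s.

10.1 km/s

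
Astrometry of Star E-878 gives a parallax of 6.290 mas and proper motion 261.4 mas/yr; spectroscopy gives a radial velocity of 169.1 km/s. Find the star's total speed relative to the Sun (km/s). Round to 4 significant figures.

259.6 km/s

d = 1/p = 1/0.006290″ = 158.98 pc.
μ = 261.4 mas/yr = 0.2614 ″/yr.
v_t = 4.740 μ d = 4.740 × 0.2614 × 158.98 = 196.98 km/s.
v = √(v_r² + v_t²) = √(169.1² + 196.98²) = √67395.9 = 259.61 km/s.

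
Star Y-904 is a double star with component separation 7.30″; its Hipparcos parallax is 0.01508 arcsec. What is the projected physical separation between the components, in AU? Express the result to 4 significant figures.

d = 1/p = 1/0.01508″ = 66.313 pc.
At distance d (pc), an angle of θ arcsec spans θ·d AU: s = 7.30 × 66.313 = 484.08 AU.

484.1 AU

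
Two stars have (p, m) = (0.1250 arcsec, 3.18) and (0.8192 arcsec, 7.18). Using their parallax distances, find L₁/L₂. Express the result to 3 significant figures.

d₁ = 1/p₁ = 1/0.1250″ = 8 pc; d₂ = 1/p₂ = 1/0.8192″ = 1.2207 pc.
M₁ = m₁ − 5 log₁₀ d₁ + 5 = 3.18 − 4.5154 + 5 = 3.6646.
M₂ = 7.18 − 0.4330 + 5 = 11.7470.
L₁/L₂ = 10^(0.4(M₂ − M₁)) = 10^(0.4 × 8.0824) = 10^3.23296 = 1709.9.

L₁/L₂ = 1710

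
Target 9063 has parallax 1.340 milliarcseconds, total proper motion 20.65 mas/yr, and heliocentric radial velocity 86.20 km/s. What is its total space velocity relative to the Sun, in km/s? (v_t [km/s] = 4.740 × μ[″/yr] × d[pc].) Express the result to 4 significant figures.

113.0 km/s

d = 1/p = 1/0.001340″ = 746.27 pc.
μ = 20.65 mas/yr = 0.02065 ″/yr.
v_t = 4.740 μ d = 4.740 × 0.02065 × 746.27 = 73.046 km/s.
v = √(v_r² + v_t²) = √(86.20² + 73.046²) = √12766.2 = 112.99 km/s.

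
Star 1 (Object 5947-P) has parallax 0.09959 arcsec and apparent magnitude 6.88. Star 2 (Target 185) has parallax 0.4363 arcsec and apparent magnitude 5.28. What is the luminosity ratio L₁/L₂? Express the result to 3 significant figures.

L₁/L₂ = 4.40

d₁ = 1/p₁ = 1/0.09959″ = 10.041 pc; d₂ = 1/p₂ = 1/0.4363″ = 2.292 pc.
M₁ = m₁ − 5 log₁₀ d₁ + 5 = 6.88 − 5.0089 + 5 = 6.8711.
M₂ = 5.28 − 1.8011 + 5 = 8.4789.
L₁/L₂ = 10^(0.4(M₂ − M₁)) = 10^(0.4 × 1.6078) = 10^0.64312 = 4.3966.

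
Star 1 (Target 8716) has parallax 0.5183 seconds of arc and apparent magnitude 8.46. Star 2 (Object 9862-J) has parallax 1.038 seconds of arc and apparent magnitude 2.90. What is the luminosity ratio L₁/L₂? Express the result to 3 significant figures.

L₁/L₂ = 0.0239

d₁ = 1/p₁ = 1/0.5183″ = 1.9294 pc; d₂ = 1/p₂ = 1/1.038″ = 0.96339 pc.
M₁ = m₁ − 5 log₁₀ d₁ + 5 = 8.46 − 1.4271 + 5 = 12.0329.
M₂ = 2.90 − (-0.0810) + 5 = 7.9810.
L₁/L₂ = 10^(0.4(M₂ − M₁)) = 10^(0.4 × (-4.0519)) = 10^(-1.62076) = 0.023946.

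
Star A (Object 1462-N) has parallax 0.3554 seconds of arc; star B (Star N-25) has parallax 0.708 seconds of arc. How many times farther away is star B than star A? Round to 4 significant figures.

0.5020

Since d = 1/p, d_B/d_A = p_A/p_B.
= 0.3554 / 0.708 = 0.50198.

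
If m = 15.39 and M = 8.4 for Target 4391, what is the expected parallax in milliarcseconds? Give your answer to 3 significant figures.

m − M = 15.39 − 8.4 = 6.99.
d = 10^((m−M)/5 + 1) = 10^2.398 = 250.03 pc.
p = 1/d = 1/250.03 = 0.0039995 arcsec = 3.9995 mas.

4.00 mas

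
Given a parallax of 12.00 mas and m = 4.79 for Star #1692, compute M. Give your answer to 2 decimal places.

d = 1/p = 1/0.01200″ = 83.333 pc.
m − M = 5 log₁₀(83.333) − 5 = 9.6041 − 5 = 4.6041.
M = m − (m − M) = 4.79 − 4.6041 = 0.19.

M = 0.19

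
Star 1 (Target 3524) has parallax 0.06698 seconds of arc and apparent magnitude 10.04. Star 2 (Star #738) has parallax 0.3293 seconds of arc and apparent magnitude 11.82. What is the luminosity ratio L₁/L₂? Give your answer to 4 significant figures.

L₁/L₂ = 124.5

d₁ = 1/p₁ = 1/0.06698″ = 14.93 pc; d₂ = 1/p₂ = 1/0.3293″ = 3.0367 pc.
M₁ = m₁ − 5 log₁₀ d₁ + 5 = 10.04 − 5.8703 + 5 = 9.1697.
M₂ = 11.82 − 2.4120 + 5 = 14.4080.
L₁/L₂ = 10^(0.4(M₂ − M₁)) = 10^(0.4 × 5.2383) = 10^2.09532 = 124.54.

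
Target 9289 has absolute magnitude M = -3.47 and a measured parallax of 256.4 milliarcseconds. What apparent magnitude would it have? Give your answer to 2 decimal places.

d = 1/p = 1/0.2564″ = 3.9002 pc.
m − M = 5 log₁₀ d − 5 = 5 log₁₀(3.9002) − 5 = 2.9554 − 5 = -2.0446.
m = M + (m − M) = -3.47 + (-2.0446) = -5.51.

m = -5.51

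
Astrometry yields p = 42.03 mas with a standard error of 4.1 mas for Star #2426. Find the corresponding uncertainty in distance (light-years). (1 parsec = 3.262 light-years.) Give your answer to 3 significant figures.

d = 1/p, so σ_d = σ_p / p².
σ_d = 0.00410 / (0.04203)² = 0.00410 / 0.0017665 = 2.321 pc = 2.321 × 3.262 ly = 7.5711 ly.

7.57 ly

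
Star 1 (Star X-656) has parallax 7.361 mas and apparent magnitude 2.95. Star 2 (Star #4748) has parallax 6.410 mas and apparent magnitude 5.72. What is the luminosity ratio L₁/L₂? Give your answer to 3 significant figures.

L₁/L₂ = 9.72

d₁ = 1/p₁ = 1/0.007361″ = 135.85 pc; d₂ = 1/p₂ = 1/0.006410″ = 156.01 pc.
M₁ = m₁ − 5 log₁₀ d₁ + 5 = 2.95 − 10.6653 + 5 = -2.7153.
M₂ = 5.72 − 10.9658 + 5 = -0.2458.
L₁/L₂ = 10^(0.4(M₂ − M₁)) = 10^(0.4 × 2.4695) = 10^0.98780 = 9.723.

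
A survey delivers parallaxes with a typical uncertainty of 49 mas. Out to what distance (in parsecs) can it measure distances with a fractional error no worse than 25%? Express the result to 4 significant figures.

5.102 pc

σ_d/d = σ_p/p, so the condition is σ_p/p ≤ 0.25, i.e. p ≥ σ_p/0.25.
p_min = 49/0.25 = 196 mas = 0.196 arcsec.
d_max = 1/p_min = 1/0.196 = 5.102 pc.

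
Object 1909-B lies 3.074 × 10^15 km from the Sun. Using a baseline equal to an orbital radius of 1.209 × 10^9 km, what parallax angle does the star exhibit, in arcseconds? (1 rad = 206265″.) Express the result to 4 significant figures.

θ ≈ B/d = (1.209 × 10^9) / (3.074 × 10^15) = 3.9330 × 10^-7 rad.
In arcseconds: 3.9330 × 10^-7 × 206265 = 0.081124″.

0.08112 arcsec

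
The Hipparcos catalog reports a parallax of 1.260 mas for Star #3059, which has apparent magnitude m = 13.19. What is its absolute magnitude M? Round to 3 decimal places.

d = 1/p = 1/0.001260″ = 793.65 pc.
m − M = 5 log₁₀(793.65) − 5 = 14.4981 − 5 = 9.4981.
M = m − (m − M) = 13.19 − 9.4981 = 3.692.

M = 3.692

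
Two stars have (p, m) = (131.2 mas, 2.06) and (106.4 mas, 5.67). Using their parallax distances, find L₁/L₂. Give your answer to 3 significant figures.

L₁/L₂ = 18.3

d₁ = 1/p₁ = 1/0.1312″ = 7.622 pc; d₂ = 1/p₂ = 1/0.1064″ = 9.3985 pc.
M₁ = m₁ − 5 log₁₀ d₁ + 5 = 2.06 − 4.4103 + 5 = 2.6497.
M₂ = 5.67 − 4.8653 + 5 = 5.8047.
L₁/L₂ = 10^(0.4(M₂ − M₁)) = 10^(0.4 × 3.1550) = 10^1.26200 = 18.281.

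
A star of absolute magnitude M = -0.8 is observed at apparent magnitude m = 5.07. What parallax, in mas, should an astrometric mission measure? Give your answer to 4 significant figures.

6.699 mas

m − M = 5.07 − (-0.8) = 5.87.
d = 10^((m−M)/5 + 1) = 10^2.174 = 149.28 pc.
p = 1/d = 1/149.28 = 0.0066988 arcsec = 6.6988 mas.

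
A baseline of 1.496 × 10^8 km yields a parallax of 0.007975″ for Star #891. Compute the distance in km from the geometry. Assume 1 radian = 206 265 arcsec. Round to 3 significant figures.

θ = 0.007975″ = 0.007975/206265 = 3.8664 × 10^-8 rad.
d = B/θ = (1.496 × 10^8) / (3.8664 × 10^-8) = 3.8692 × 10^15 km.

3.87 × 10^15 km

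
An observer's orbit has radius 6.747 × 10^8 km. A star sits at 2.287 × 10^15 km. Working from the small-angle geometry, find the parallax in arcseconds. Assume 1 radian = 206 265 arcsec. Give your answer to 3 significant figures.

θ ≈ B/d = (6.747 × 10^8) / (2.287 × 10^15) = 2.9502 × 10^-7 rad.
In arcseconds: 2.9502 × 10^-7 × 206265 = 0.060852″.

0.0609 arcsec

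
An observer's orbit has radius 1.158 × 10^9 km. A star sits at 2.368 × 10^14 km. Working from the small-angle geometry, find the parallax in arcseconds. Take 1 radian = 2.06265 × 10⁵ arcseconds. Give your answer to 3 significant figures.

1.01 arcsec

θ ≈ B/d = (1.158 × 10^9) / (2.368 × 10^14) = 4.8902 × 10^-6 rad.
In arcseconds: 4.8902 × 10^-6 × 206265 = 1.0087″.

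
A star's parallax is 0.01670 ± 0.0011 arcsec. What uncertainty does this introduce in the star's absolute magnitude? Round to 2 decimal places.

σ_M = 0.14 mag

M = m − 5 log₁₀ d + 5 = m + 5 log₁₀ p + 5, so ∂M/∂p = 5/(p ln 10).
σ_M = (5/ln 10) · (σ_p/p) = 2.1715 × 0.0011/0.01670 = 2.1715 × 0.065868 = 0.14303.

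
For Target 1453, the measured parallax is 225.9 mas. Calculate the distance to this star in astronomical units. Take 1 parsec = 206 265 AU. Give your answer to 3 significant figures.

913000 AU

p = 225.9 mas = 0.2259 arcsec.
d = 1/p = 1/0.2259 = 4.4267 pc.
In AU: 4.4267 × 206265 = 9.1307 × 10^5 AU.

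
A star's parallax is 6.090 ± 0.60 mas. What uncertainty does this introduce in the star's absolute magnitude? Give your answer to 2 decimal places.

M = m − 5 log₁₀ d + 5 = m + 5 log₁₀ p + 5, so ∂M/∂p = 5/(p ln 10).
σ_M = (5/ln 10) · (σ_p/p) = 2.1715 × 0.60/6.090 = 2.1715 × 0.098522 = 0.21394.

σ_M = 0.21 mag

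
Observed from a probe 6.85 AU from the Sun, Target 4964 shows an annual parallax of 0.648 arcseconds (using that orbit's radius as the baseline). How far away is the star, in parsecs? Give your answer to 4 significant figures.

10.57 pc

With baseline B (in AU) and parallax p (in arcsec), d = B/p parsecs.
d = 6.85 / 0.648 = 10.571 pc.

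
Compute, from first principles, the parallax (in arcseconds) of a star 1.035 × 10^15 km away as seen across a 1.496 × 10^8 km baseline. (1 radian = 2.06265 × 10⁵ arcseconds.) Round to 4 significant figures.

0.02981 arcsec

θ ≈ B/d = (1.496 × 10^8) / (1.035 × 10^15) = 1.4454 × 10^-7 rad.
In arcseconds: 1.4454 × 10^-7 × 206265 = 0.029814″.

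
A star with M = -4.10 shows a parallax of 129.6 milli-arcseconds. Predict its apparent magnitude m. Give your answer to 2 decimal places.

d = 1/p = 1/0.1296″ = 7.716 pc.
m − M = 5 log₁₀ d − 5 = 5 log₁₀(7.716) − 5 = 4.4370 − 5 = -0.5630.
m = M + (m − M) = -4.10 + (-0.5630) = -4.66.

m = -4.66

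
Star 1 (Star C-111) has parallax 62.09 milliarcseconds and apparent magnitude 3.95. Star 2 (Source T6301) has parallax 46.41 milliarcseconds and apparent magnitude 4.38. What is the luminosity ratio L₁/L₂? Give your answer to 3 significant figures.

L₁/L₂ = 0.830

d₁ = 1/p₁ = 1/0.06209″ = 16.106 pc; d₂ = 1/p₂ = 1/0.04641″ = 21.547 pc.
M₁ = m₁ − 5 log₁₀ d₁ + 5 = 3.95 − 6.0349 + 5 = 2.9151.
M₂ = 4.38 − 6.6669 + 5 = 2.7131.
L₁/L₂ = 10^(0.4(M₂ − M₁)) = 10^(0.4 × (-0.2020)) = 10^(-0.08080) = 0.83023.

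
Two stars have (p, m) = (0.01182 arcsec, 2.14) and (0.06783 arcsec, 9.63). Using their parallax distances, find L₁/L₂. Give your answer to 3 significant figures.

L₁/L₂ = 32600

d₁ = 1/p₁ = 1/0.01182″ = 84.602 pc; d₂ = 1/p₂ = 1/0.06783″ = 14.743 pc.
M₁ = m₁ − 5 log₁₀ d₁ + 5 = 2.14 − 9.6369 + 5 = -2.4969.
M₂ = 9.63 − 5.8429 + 5 = 8.7871.
L₁/L₂ = 10^(0.4(M₂ − M₁)) = 10^(0.4 × 11.2840) = 10^4.51360 = 32629.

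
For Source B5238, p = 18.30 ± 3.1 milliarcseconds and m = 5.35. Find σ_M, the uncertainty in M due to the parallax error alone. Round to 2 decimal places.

σ_M = 0.37 mag

M = m − 5 log₁₀ d + 5 = m + 5 log₁₀ p + 5, so ∂M/∂p = 5/(p ln 10).
σ_M = (5/ln 10) · (σ_p/p) = 2.1715 × 3.1/18.30 = 2.1715 × 0.1694 = 0.36785.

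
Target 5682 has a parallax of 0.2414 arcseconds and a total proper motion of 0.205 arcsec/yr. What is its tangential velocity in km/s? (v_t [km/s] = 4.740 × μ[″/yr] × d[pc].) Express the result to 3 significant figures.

4.03 km/s

d = 1/p = 1/0.2414″ = 4.1425 pc.
v_t = 4.74 × μ × d = 4.74 × 0.205 × 4.1425 = 4.0253 km/s.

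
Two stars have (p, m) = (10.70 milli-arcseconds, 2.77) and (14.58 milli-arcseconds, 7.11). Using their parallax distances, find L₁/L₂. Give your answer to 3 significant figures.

d₁ = 1/p₁ = 1/0.01070″ = 93.458 pc; d₂ = 1/p₂ = 1/0.01458″ = 68.587 pc.
M₁ = m₁ − 5 log₁₀ d₁ + 5 = 2.77 − 9.8531 + 5 = -2.0831.
M₂ = 7.11 − 9.1812 + 5 = 2.9288.
L₁/L₂ = 10^(0.4(M₂ − M₁)) = 10^(0.4 × 5.0119) = 10^2.00476 = 101.1.

L₁/L₂ = 101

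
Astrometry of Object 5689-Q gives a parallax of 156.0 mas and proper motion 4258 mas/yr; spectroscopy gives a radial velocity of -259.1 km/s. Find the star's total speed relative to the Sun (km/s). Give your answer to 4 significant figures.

289.6 km/s

d = 1/p = 1/0.1560″ = 6.4103 pc.
μ = 4258 mas/yr = 4.258 ″/yr.
v_t = 4.740 μ d = 4.740 × 4.258 × 6.4103 = 129.38 km/s.
v = √(v_r² + v_t²) = √((-259.1)² + 129.38²) = √83872 = 289.61 km/s.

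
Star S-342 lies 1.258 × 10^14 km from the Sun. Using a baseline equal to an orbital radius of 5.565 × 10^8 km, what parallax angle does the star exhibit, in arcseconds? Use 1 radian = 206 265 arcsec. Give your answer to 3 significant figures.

θ ≈ B/d = (5.565 × 10^8) / (1.258 × 10^14) = 4.4237 × 10^-6 rad.
In arcseconds: 4.4237 × 10^-6 × 206265 = 0.91245″.

0.912 arcsec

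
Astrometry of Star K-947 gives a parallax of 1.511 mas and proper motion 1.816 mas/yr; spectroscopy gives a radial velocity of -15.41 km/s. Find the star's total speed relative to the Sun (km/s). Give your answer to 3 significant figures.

16.4 km/s

d = 1/p = 1/0.001511″ = 661.81 pc.
μ = 1.816 mas/yr = 0.001816 ″/yr.
v_t = 4.740 μ d = 4.740 × 0.001816 × 661.81 = 5.6968 km/s.
v = √(v_r² + v_t²) = √((-15.41)² + 5.6968²) = √269.922 = 16.429 km/s.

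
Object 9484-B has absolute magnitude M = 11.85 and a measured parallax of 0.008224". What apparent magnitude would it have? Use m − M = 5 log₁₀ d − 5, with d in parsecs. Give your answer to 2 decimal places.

m = 17.27

d = 1/p = 1/0.008224″ = 121.6 pc.
m − M = 5 log₁₀ d − 5 = 5 log₁₀(121.6) − 5 = 10.4247 − 5 = 5.4247.
m = M + (m − M) = 11.85 + 5.4247 = 17.27.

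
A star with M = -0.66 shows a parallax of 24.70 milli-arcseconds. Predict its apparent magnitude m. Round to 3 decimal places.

d = 1/p = 1/0.02470″ = 40.486 pc.
m − M = 5 log₁₀ d − 5 = 5 log₁₀(40.486) − 5 = 8.0365 − 5 = 3.0365.
m = M + (m − M) = -0.66 + 3.0365 = 2.377.

m = 2.377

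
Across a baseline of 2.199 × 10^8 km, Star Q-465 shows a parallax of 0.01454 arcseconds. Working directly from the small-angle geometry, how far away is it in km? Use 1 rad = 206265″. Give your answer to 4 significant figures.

θ = 0.01454″ = 0.01454/206265 = 7.0492 × 10^-8 rad.
d = B/θ = (2.199 × 10^8) / (7.0492 × 10^-8) = 3.1195 × 10^15 km.

3.120 × 10^15 km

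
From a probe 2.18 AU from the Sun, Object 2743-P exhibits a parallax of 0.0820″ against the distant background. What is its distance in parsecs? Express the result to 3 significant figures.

With baseline B (in AU) and parallax p (in arcsec), d = B/p parsecs.
d = 2.18 / 0.0820 = 26.585 pc.

26.6 pc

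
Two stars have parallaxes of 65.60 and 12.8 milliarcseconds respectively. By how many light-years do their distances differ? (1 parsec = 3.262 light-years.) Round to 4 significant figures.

205.1 ly

d_A = 1/0.06560″ = 15.244 pc; d_B = 1/0.01280″ = 78.125 pc.
|d_B − d_A| = |78.125 − 15.244| = 62.881 pc = 62.881 × 3.262 ly = 205.12 ly.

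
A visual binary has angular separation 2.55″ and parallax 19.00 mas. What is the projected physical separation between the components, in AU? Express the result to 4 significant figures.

134.2 AU

d = 1/p = 1/0.01900″ = 52.632 pc.
At distance d (pc), an angle of θ arcsec spans θ·d AU: s = 2.55 × 52.632 = 134.21 AU.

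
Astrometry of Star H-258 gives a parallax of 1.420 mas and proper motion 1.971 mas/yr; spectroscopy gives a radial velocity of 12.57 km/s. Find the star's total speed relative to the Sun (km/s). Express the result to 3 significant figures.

d = 1/p = 1/0.001420″ = 704.23 pc.
μ = 1.971 mas/yr = 0.001971 ″/yr.
v_t = 4.740 μ d = 4.740 × 0.001971 × 704.23 = 6.5793 km/s.
v = √(v_r² + v_t²) = √(12.57² + 6.5793²) = √201.292 = 14.188 km/s.

14.2 km/s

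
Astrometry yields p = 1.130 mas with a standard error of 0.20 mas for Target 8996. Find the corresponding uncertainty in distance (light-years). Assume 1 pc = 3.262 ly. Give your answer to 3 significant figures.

d = 1/p, so σ_d = σ_p / p².
σ_d = 0.000200 / (0.001130)² = 0.000200 / 0.0000012769 = 156.63 pc = 156.63 × 3.262 ly = 510.93 ly.

511 ly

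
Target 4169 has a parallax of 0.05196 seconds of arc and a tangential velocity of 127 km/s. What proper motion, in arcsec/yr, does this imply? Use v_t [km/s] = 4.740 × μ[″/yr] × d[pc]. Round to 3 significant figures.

d = 1/p = 1/0.05196″ = 19.246 pc.
μ = v_t / (4.74 d) = 127 / (4.74 × 19.246) = 127 / 91.226 = 1.3921 ″/yr.

1.39 arcsec/yr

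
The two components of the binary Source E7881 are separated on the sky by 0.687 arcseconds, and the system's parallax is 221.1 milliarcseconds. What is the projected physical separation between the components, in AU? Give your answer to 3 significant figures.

3.11 AU

d = 1/p = 1/0.2211″ = 4.5228 pc.
At distance d (pc), an angle of θ arcsec spans θ·d AU: s = 0.687 × 4.5228 = 3.1072 AU.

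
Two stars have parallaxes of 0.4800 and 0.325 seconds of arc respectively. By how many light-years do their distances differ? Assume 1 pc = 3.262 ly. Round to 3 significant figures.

3.24 ly

d_A = 1/0.4800″ = 2.0833 pc; d_B = 1/0.3250″ = 3.0769 pc.
|d_B − d_A| = |3.0769 − 2.0833| = 0.9936 pc = 0.9936 × 3.262 ly = 3.2411 ly.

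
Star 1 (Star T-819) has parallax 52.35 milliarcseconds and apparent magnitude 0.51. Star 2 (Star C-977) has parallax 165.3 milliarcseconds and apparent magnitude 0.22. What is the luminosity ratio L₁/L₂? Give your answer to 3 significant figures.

d₁ = 1/p₁ = 1/0.05235″ = 19.102 pc; d₂ = 1/p₂ = 1/0.1653″ = 6.0496 pc.
M₁ = m₁ − 5 log₁₀ d₁ + 5 = 0.51 − 6.4054 + 5 = -0.8954.
M₂ = 0.22 − 3.9086 + 5 = 1.3114.
L₁/L₂ = 10^(0.4(M₂ − M₁)) = 10^(0.4 × 2.2068) = 10^0.88272 = 7.6334.

L₁/L₂ = 7.63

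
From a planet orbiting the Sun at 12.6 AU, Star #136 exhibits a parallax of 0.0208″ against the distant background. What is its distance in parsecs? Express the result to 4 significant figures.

605.8 pc

With baseline B (in AU) and parallax p (in arcsec), d = B/p parsecs.
d = 12.6 / 0.0208 = 605.77 pc.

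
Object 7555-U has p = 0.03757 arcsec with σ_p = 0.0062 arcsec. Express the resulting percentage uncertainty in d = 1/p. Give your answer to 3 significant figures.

16.5%

For d = 1/p, |σ_d/d| = |σ_p/p|.
σ_p/p = 0.0062 / 0.03757 = 0.16503 = 16.503%.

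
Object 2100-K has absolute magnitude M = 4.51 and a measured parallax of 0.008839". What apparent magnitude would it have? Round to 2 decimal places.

m = 9.78

d = 1/p = 1/0.008839″ = 113.13 pc.
m − M = 5 log₁₀ d − 5 = 5 log₁₀(113.13) − 5 = 10.2679 − 5 = 5.2679.
m = M + (m − M) = 4.51 + 5.2679 = 9.78.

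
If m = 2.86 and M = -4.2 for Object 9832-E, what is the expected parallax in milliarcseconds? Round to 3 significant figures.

m − M = 2.86 − (-4.2) = 7.06.
d = 10^((m−M)/5 + 1) = 10^2.412 = 258.23 pc.
p = 1/d = 1/258.23 = 0.0038725 arcsec = 3.8725 mas.

3.87 mas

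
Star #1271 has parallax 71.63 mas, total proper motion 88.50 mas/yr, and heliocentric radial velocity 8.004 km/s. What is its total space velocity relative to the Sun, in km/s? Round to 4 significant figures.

d = 1/p = 1/0.07163″ = 13.961 pc.
μ = 88.50 mas/yr = 0.08850 ″/yr.
v_t = 4.740 μ d = 4.740 × 0.08850 × 13.961 = 5.8565 km/s.
v = √(v_r² + v_t²) = √(8.004² + 5.8565²) = √98.3626 = 9.9178 km/s.

9.918 km/s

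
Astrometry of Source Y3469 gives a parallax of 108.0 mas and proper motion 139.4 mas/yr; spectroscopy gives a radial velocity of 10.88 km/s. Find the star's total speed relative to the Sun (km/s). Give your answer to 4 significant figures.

12.48 km/s

d = 1/p = 1/0.1080″ = 9.2593 pc.
μ = 139.4 mas/yr = 0.1394 ″/yr.
v_t = 4.740 μ d = 4.740 × 0.1394 × 9.2593 = 6.1181 km/s.
v = √(v_r² + v_t²) = √(10.88² + 6.1181²) = √155.806 = 12.482 km/s.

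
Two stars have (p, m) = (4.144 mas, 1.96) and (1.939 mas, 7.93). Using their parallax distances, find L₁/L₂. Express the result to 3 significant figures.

L₁/L₂ = 53.5

d₁ = 1/p₁ = 1/0.004144″ = 241.31 pc; d₂ = 1/p₂ = 1/0.001939″ = 515.73 pc.
M₁ = m₁ − 5 log₁₀ d₁ + 5 = 1.96 − 11.9129 + 5 = -4.9529.
M₂ = 7.93 − 13.5621 + 5 = -0.6321.
L₁/L₂ = 10^(0.4(M₂ − M₁)) = 10^(0.4 × 4.3208) = 10^1.72832 = 53.496.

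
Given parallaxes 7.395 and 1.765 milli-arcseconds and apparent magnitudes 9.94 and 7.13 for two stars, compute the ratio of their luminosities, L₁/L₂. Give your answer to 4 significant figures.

L₁/L₂ = 0.004282

d₁ = 1/p₁ = 1/0.007395″ = 135.23 pc; d₂ = 1/p₂ = 1/0.001765″ = 566.57 pc.
M₁ = m₁ − 5 log₁₀ d₁ + 5 = 9.94 − 10.6554 + 5 = 4.2846.
M₂ = 7.13 − 13.7663 + 5 = -1.6363.
L₁/L₂ = 10^(0.4(M₂ − M₁)) = 10^(0.4 × (-5.9209)) = 10^(-2.36836) = 0.0042819.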